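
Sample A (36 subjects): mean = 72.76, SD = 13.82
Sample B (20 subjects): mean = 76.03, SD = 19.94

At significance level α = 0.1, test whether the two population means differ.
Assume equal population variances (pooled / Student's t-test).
Student's two-sample t-test (equal variances):
H₀: μ₁ = μ₂
H₁: μ₁ ≠ μ₂
df = n₁ + n₂ - 2 = 54
Pooled variance s_p² = [(n₁-1)s₁² + (n₂-1)s₂²] / (n₁ + n₂ - 2) = [(35)(13.82²) + (19)(19.94²)] / 54 = 263.6889
SE = √(s_p²(1/n₁ + 1/n₂)) = √(263.6889 × (1/36 + 1/20)) = 4.5287
t = (x̄₁ - x̄₂) / SE = (72.76 - 76.03) / 4.5287 = -3.27 / 4.5287 = -0.722
p-value = 0.4734

Since p-value > α = 0.1, we fail to reject H₀.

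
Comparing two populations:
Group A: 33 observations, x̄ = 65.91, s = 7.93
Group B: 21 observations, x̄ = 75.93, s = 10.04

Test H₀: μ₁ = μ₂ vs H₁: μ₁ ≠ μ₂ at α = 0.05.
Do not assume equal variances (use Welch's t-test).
Welch's two-sample t-test:
H₀: μ₁ = μ₂
H₁: μ₁ ≠ μ₂
s₁²/n₁ = 7.93²/33 = 1.9056,  s₂²/n₂ = 10.04²/21 = 4.8001
SE = √(s₁²/n₁ + s₂²/n₂) = √(1.9056 + 4.8001) = 2.5895
df (Welch-Satterthwaite) = (s₁²/n₁ + s₂²/n₂)² / [(s₁²/n₁)²/(n₁-1) + (s₂²/n₂)²/(n₂-1)] ≈ 35.53
t = (x̄₁ - x̄₂) / SE = (65.91 - 75.93) / 2.5895 = -10.02 / 2.5895 = -3.869
p-value = 0.0004

Since p-value < α = 0.05, we reject H₀.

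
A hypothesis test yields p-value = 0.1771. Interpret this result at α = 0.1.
Since p = 0.1771 > α = 0.1, fail to reject H₀.
There is insufficient evidence to reject the null hypothesis; the result is not statistically significant at the 0.1 level.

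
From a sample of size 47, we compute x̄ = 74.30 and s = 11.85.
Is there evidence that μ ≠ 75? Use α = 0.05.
One-sample t-test:
H₀: μ = 75
H₁: μ ≠ 75
df = n - 1 = 46
t = (x̄ - μ₀) / (s/√n) = (74.30 - 75) / (11.85/√47) = -0.405
p-value = 0.6874

Since p-value > α = 0.05, we fail to reject H₀.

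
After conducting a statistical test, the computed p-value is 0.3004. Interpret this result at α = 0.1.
Since p = 0.3004 > α = 0.1, fail to reject H₀.
There is insufficient evidence to reject the null hypothesis; the result is not statistically significant at the 0.1 level.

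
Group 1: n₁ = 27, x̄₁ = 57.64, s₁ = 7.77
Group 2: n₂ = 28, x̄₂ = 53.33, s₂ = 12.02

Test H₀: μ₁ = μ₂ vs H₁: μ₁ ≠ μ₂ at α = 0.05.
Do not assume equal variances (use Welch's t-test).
Welch's two-sample t-test:
H₀: μ₁ = μ₂
H₁: μ₁ ≠ μ₂
s₁²/n₁ = 7.77²/27 = 2.2360,  s₂²/n₂ = 12.02²/28 = 5.1600
SE = √(s₁²/n₁ + s₂²/n₂) = √(2.2360 + 5.1600) = 2.7196
df (Welch-Satterthwaite) = (s₁²/n₁ + s₂²/n₂)² / [(s₁²/n₁)²/(n₁-1) + (s₂²/n₂)²/(n₂-1)] ≈ 46.42
t = (x̄₁ - x̄₂) / SE = (57.64 - 53.33) / 2.7196 = 4.31 / 2.7196 = 1.585
p-value = 0.1198

Since p-value > α = 0.05, we fail to reject H₀.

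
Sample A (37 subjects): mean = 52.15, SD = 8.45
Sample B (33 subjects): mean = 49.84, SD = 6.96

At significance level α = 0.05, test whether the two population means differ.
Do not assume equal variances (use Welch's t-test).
Welch's two-sample t-test:
H₀: μ₁ = μ₂
H₁: μ₁ ≠ μ₂
s₁²/n₁ = 8.45²/37 = 1.9298,  s₂²/n₂ = 6.96²/33 = 1.4679
SE = √(s₁²/n₁ + s₂²/n₂) = √(1.9298 + 1.4679) = 1.8433
df (Welch-Satterthwaite) = (s₁²/n₁ + s₂²/n₂)² / [(s₁²/n₁)²/(n₁-1) + (s₂²/n₂)²/(n₂-1)] ≈ 67.60
t = (x̄₁ - x̄₂) / SE = (52.15 - 49.84) / 1.8433 = 2.31 / 1.8433 = 1.253
p-value = 0.2145

Since p-value > α = 0.05, we fail to reject H₀.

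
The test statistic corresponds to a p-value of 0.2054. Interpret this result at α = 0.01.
Since p = 0.2054 > α = 0.01, fail to reject H₀.
There is insufficient evidence to reject the null hypothesis; the result is not statistically significant at the 0.01 level.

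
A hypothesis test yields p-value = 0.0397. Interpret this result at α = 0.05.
Since p = 0.0397 < α = 0.05, reject H₀.
There is sufficient evidence to reject the null hypothesis; the result is statistically significant at the 0.05 level.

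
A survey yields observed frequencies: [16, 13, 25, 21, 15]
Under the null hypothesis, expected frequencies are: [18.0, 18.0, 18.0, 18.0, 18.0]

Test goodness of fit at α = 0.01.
Chi-square goodness of fit test:
H₀: observed counts match expected distribution
H₁: observed counts differ from expected distribution
df = k - 1 = 4
χ² = Σ(O - E)²/E
   = (16 - 18.0)²/18.0 + (13 - 18.0)²/18.0 + (25 - 18.0)²/18.0 + (21 - 18.0)²/18.0 + (15 - 18.0)²/18.0
   = 0.222 + 1.389 + 2.722 + 0.500 + 0.500
   = 5.33
p-value = 0.2548

Since p-value > α = 0.01, we fail to reject H₀.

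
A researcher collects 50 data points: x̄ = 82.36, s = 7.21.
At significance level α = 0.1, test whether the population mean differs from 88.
One-sample t-test:
H₀: μ = 88
H₁: μ ≠ 88
df = n - 1 = 49
t = (x̄ - μ₀) / (s/√n) = (82.36 - 88) / (7.21/√50) = -5.531
p-value < 0.0001

Since p-value < α = 0.1, we reject H₀.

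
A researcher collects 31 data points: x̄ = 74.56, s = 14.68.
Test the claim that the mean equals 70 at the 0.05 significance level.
One-sample t-test:
H₀: μ = 70
H₁: μ ≠ 70
df = n - 1 = 30
t = (x̄ - μ₀) / (s/√n) = (74.56 - 70) / (14.68/√31) = 1.729
p-value = 0.0940

Since p-value > α = 0.05, we fail to reject H₀.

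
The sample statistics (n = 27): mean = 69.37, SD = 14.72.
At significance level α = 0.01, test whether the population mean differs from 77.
One-sample t-test:
H₀: μ = 77
H₁: μ ≠ 77
df = n - 1 = 26
t = (x̄ - μ₀) / (s/√n) = (69.37 - 77) / (14.72/√27) = -2.693
p-value = 0.0122

Since p-value > α = 0.01, we fail to reject H₀.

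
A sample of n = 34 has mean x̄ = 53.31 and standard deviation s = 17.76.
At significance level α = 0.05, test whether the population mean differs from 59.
One-sample t-test:
H₀: μ = 59
H₁: μ ≠ 59
df = n - 1 = 33
t = (x̄ - μ₀) / (s/√n) = (53.31 - 59) / (17.76/√34) = -1.868
p-value = 0.0706

Since p-value > α = 0.05, we fail to reject H₀.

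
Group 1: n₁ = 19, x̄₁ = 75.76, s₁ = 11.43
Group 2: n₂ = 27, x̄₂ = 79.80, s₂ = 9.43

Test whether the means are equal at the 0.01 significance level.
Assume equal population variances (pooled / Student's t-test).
Student's two-sample t-test (equal variances):
H₀: μ₁ = μ₂
H₁: μ₁ ≠ μ₂
df = n₁ + n₂ - 2 = 44
Pooled variance s_p² = [(n₁-1)s₁² + (n₂-1)s₂²] / (n₁ + n₂ - 2) = [(18)(11.43²) + (26)(9.43²)] / 44 = 105.9922
SE = √(s_p²(1/n₁ + 1/n₂)) = √(105.9922 × (1/19 + 1/27)) = 3.0829
t = (x̄₁ - x̄₂) / SE = (75.76 - 79.80) / 3.0829 = -4.04 / 3.0829 = -1.310
p-value = 0.1968

Since p-value > α = 0.01, we fail to reject H₀.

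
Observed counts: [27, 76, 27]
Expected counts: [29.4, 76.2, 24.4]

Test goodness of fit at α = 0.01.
Chi-square goodness of fit test:
H₀: observed counts match expected distribution
H₁: observed counts differ from expected distribution
df = k - 1 = 2
χ² = Σ(O - E)²/E
   = (27 - 29.4)²/29.4 + (76 - 76.2)²/76.2 + (27 - 24.4)²/24.4
   = 0.196 + 0.001 + 0.277
   = 0.47
p-value = 0.7892

Since p-value > α = 0.01, we fail to reject H₀.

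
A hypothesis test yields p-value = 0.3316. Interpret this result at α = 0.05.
Since p = 0.3316 > α = 0.05, fail to reject H₀.
There is insufficient evidence to reject the null hypothesis; the result is not statistically significant at the 0.05 level.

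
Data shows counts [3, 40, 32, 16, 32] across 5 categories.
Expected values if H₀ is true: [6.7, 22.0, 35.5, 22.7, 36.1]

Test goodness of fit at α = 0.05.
Chi-square goodness of fit test:
H₀: observed counts match expected distribution
H₁: observed counts differ from expected distribution
df = k - 1 = 4
χ² = Σ(O - E)²/E
   = (3 - 6.7)²/6.7 + (40 - 22.0)²/22.0 + (32 - 35.5)²/35.5 + (16 - 22.7)²/22.7 + (32 - 36.1)²/36.1
   = 2.043 + 14.727 + 0.345 + 1.978 + 0.466
   = 19.56
p-value = 0.0006

Since p-value < α = 0.05, we reject H₀.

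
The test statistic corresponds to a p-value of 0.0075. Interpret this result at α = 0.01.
Since p = 0.0075 < α = 0.01, reject H₀.
There is sufficient evidence to reject the null hypothesis; the result is statistically significant at the 0.01 level.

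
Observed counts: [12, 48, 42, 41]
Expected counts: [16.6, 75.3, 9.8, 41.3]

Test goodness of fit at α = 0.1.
Chi-square goodness of fit test:
H₀: observed counts match expected distribution
H₁: observed counts differ from expected distribution
df = k - 1 = 3
χ² = Σ(O - E)²/E
   = (12 - 16.6)²/16.6 + (48 - 75.3)²/75.3 + (42 - 9.8)²/9.8 + (41 - 41.3)²/41.3
   = 1.275 + 9.898 + 105.800 + 0.002
   = 116.97
p-value < 0.0001

Since p-value < α = 0.1, we reject H₀.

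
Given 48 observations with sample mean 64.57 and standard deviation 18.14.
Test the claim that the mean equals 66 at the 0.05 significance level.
One-sample t-test:
H₀: μ = 66
H₁: μ ≠ 66
df = n - 1 = 47
t = (x̄ - μ₀) / (s/√n) = (64.57 - 66) / (18.14/√48) = -0.546
p-value = 0.5875

Since p-value > α = 0.05, we fail to reject H₀.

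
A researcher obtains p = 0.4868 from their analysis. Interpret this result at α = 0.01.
Since p = 0.4868 > α = 0.01, fail to reject H₀.
There is insufficient evidence to reject the null hypothesis; the result is not statistically significant at the 0.01 level.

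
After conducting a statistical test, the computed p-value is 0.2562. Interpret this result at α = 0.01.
Since p = 0.2562 > α = 0.01, fail to reject H₀.
There is insufficient evidence to reject the null hypothesis; the result is not statistically significant at the 0.01 level.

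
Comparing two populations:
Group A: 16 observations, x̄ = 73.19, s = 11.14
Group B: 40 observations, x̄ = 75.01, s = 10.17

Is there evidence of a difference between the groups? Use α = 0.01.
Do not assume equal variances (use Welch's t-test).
Welch's two-sample t-test:
H₀: μ₁ = μ₂
H₁: μ₁ ≠ μ₂
s₁²/n₁ = 11.14²/16 = 7.7562,  s₂²/n₂ = 10.17²/40 = 2.5857
SE = √(s₁²/n₁ + s₂²/n₂) = √(7.7562 + 2.5857) = 3.2159
df (Welch-Satterthwaite) = (s₁²/n₁ + s₂²/n₂)² / [(s₁²/n₁)²/(n₁-1) + (s₂²/n₂)²/(n₂-1)] ≈ 25.58
t = (x̄₁ - x̄₂) / SE = (73.19 - 75.01) / 3.2159 = -1.82 / 3.2159 = -0.566
p-value = 0.5764

Since p-value > α = 0.01, we fail to reject H₀.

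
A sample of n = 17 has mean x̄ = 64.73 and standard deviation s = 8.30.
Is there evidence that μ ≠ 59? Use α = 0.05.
One-sample t-test:
H₀: μ = 59
H₁: μ ≠ 59
df = n - 1 = 16
t = (x̄ - μ₀) / (s/√n) = (64.73 - 59) / (8.30/√17) = 2.846
p-value = 0.0117

Since p-value < α = 0.05, we reject H₀.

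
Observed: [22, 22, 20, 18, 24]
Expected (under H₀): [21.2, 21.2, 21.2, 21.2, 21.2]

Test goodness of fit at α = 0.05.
Chi-square goodness of fit test:
H₀: observed counts match expected distribution
H₁: observed counts differ from expected distribution
df = k - 1 = 4
χ² = Σ(O - E)²/E
   = (22 - 21.2)²/21.2 + (22 - 21.2)²/21.2 + (20 - 21.2)²/21.2 + (18 - 21.2)²/21.2 + (24 - 21.2)²/21.2
   = 0.030 + 0.030 + 0.068 + 0.483 + 0.370
   = 0.98
p-value = 0.9126

Since p-value > α = 0.05, we fail to reject H₀.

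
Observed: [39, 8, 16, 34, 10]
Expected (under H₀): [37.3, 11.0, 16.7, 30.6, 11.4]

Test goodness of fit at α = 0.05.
Chi-square goodness of fit test:
H₀: observed counts match expected distribution
H₁: observed counts differ from expected distribution
df = k - 1 = 4
χ² = Σ(O - E)²/E
   = (39 - 37.3)²/37.3 + (8 - 11.0)²/11.0 + (16 - 16.7)²/16.7 + (34 - 30.6)²/30.6 + (10 - 11.4)²/11.4
   = 0.077 + 0.818 + 0.029 + 0.378 + 0.172
   = 1.47
p-value = 0.8311

Since p-value > α = 0.05, we fail to reject H₀.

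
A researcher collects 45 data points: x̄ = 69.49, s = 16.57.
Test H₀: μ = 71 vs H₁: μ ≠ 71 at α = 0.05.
One-sample t-test:
H₀: μ = 71
H₁: μ ≠ 71
df = n - 1 = 44
t = (x̄ - μ₀) / (s/√n) = (69.49 - 71) / (16.57/√45) = -0.611
p-value = 0.5441

Since p-value > α = 0.05, we fail to reject H₀.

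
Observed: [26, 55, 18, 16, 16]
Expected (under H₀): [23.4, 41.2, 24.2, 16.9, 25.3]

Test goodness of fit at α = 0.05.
Chi-square goodness of fit test:
H₀: observed counts match expected distribution
H₁: observed counts differ from expected distribution
df = k - 1 = 4
χ² = Σ(O - E)²/E
   = (26 - 23.4)²/23.4 + (55 - 41.2)²/41.2 + (18 - 24.2)²/24.2 + (16 - 16.9)²/16.9 + (16 - 25.3)²/25.3
   = 0.289 + 4.622 + 1.588 + 0.048 + 3.419
   = 9.97
p-value = 0.0410

Since p-value < α = 0.05, we reject H₀.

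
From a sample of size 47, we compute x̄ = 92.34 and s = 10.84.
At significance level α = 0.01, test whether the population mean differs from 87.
One-sample t-test:
H₀: μ = 87
H₁: μ ≠ 87
df = n - 1 = 46
t = (x̄ - μ₀) / (s/√n) = (92.34 - 87) / (10.84/√47) = 3.377
p-value = 0.0015

Since p-value < α = 0.01, we reject H₀.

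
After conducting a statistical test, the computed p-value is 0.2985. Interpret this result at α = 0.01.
Since p = 0.2985 > α = 0.01, fail to reject H₀.
There is insufficient evidence to reject the null hypothesis; the result is not statistically significant at the 0.01 level.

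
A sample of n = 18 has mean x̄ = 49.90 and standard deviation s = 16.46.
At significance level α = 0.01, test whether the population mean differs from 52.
One-sample t-test:
H₀: μ = 52
H₁: μ ≠ 52
df = n - 1 = 17
t = (x̄ - μ₀) / (s/√n) = (49.90 - 52) / (16.46/√18) = -0.541
p-value = 0.5953

Since p-value > α = 0.01, we fail to reject H₀.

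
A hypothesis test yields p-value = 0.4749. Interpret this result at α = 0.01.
Since p = 0.4749 > α = 0.01, fail to reject H₀.
There is insufficient evidence to reject the null hypothesis; the result is not statistically significant at the 0.01 level.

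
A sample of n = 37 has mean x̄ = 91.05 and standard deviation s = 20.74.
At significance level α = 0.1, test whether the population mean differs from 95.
One-sample t-test:
H₀: μ = 95
H₁: μ ≠ 95
df = n - 1 = 36
t = (x̄ - μ₀) / (s/√n) = (91.05 - 95) / (20.74/√37) = -1.158
p-value = 0.2543

Since p-value > α = 0.1, we fail to reject H₀.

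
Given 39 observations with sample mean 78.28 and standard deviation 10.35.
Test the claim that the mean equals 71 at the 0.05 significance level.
One-sample t-test:
H₀: μ = 71
H₁: μ ≠ 71
df = n - 1 = 38
t = (x̄ - μ₀) / (s/√n) = (78.28 - 71) / (10.35/√39) = 4.393
p-value = 0.0001

Since p-value < α = 0.05, we reject H₀.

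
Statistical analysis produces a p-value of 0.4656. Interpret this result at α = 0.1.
Since p = 0.4656 > α = 0.1, fail to reject H₀.
There is insufficient evidence to reject the null hypothesis; the result is not statistically significant at the 0.1 level.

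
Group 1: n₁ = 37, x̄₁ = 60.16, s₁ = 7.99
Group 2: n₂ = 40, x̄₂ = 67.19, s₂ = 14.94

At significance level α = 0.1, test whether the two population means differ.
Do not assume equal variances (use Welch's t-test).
Welch's two-sample t-test:
H₀: μ₁ = μ₂
H₁: μ₁ ≠ μ₂
s₁²/n₁ = 7.99²/37 = 1.7254,  s₂²/n₂ = 14.94²/40 = 5.5801
SE = √(s₁²/n₁ + s₂²/n₂) = √(1.7254 + 5.5801) = 2.7029
df (Welch-Satterthwaite) = (s₁²/n₁ + s₂²/n₂)² / [(s₁²/n₁)²/(n₁-1) + (s₂²/n₂)²/(n₂-1)] ≈ 60.57
t = (x̄₁ - x̄₂) / SE = (60.16 - 67.19) / 2.7029 = -7.03 / 2.7029 = -2.601
p-value = 0.0117

Since p-value < α = 0.1, we reject H₀.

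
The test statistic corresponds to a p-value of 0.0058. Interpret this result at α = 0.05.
Since p = 0.0058 < α = 0.05, reject H₀.
There is sufficient evidence to reject the null hypothesis; the result is statistically significant at the 0.05 level.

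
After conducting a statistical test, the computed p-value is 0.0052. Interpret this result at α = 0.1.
Since p = 0.0052 < α = 0.1, reject H₀.
There is sufficient evidence to reject the null hypothesis; the result is statistically significant at the 0.1 level.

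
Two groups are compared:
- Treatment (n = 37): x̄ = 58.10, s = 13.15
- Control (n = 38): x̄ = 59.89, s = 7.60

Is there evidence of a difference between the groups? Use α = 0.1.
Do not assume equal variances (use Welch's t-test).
Welch's two-sample t-test:
H₀: μ₁ = μ₂
H₁: μ₁ ≠ μ₂
s₁²/n₁ = 13.15²/37 = 4.6736,  s₂²/n₂ = 7.60²/38 = 1.5200
SE = √(s₁²/n₁ + s₂²/n₂) = √(4.6736 + 1.5200) = 2.4887
df (Welch-Satterthwaite) = (s₁²/n₁ + s₂²/n₂)² / [(s₁²/n₁)²/(n₁-1) + (s₂²/n₂)²/(n₂-1)] ≈ 57.32
t = (x̄₁ - x̄₂) / SE = (58.10 - 59.89) / 2.4887 = -1.79 / 2.4887 = -0.719
p-value = 0.4749

Since p-value > α = 0.1, we fail to reject H₀.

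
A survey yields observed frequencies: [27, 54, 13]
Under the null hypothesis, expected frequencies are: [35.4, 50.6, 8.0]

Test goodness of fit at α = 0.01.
Chi-square goodness of fit test:
H₀: observed counts match expected distribution
H₁: observed counts differ from expected distribution
df = k - 1 = 2
χ² = Σ(O - E)²/E
   = (27 - 35.4)²/35.4 + (54 - 50.6)²/50.6 + (13 - 8.0)²/8.0
   = 1.993 + 0.228 + 3.125
   = 5.35
p-value = 0.0690

Since p-value > α = 0.01, we fail to reject H₀.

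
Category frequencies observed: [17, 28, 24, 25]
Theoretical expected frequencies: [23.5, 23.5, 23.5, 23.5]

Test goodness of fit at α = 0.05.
Chi-square goodness of fit test:
H₀: observed counts match expected distribution
H₁: observed counts differ from expected distribution
df = k - 1 = 3
χ² = Σ(O - E)²/E
   = (17 - 23.5)²/23.5 + (28 - 23.5)²/23.5 + (24 - 23.5)²/23.5 + (25 - 23.5)²/23.5
   = 1.798 + 0.862 + 0.011 + 0.096
   = 2.77
p-value = 0.4291

Since p-value > α = 0.05, we fail to reject H₀.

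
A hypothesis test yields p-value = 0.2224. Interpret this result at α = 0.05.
Since p = 0.2224 > α = 0.05, fail to reject H₀.
There is insufficient evidence to reject the null hypothesis; the result is not statistically significant at the 0.05 level.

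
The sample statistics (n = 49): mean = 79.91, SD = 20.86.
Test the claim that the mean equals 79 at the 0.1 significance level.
One-sample t-test:
H₀: μ = 79
H₁: μ ≠ 79
df = n - 1 = 48
t = (x̄ - μ₀) / (s/√n) = (79.91 - 79) / (20.86/√49) = 0.305
p-value = 0.7614

Since p-value > α = 0.1, we fail to reject H₀.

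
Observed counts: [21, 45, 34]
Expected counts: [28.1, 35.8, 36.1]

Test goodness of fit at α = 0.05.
Chi-square goodness of fit test:
H₀: observed counts match expected distribution
H₁: observed counts differ from expected distribution
df = k - 1 = 2
χ² = Σ(O - E)²/E
   = (21 - 28.1)²/28.1 + (45 - 35.8)²/35.8 + (34 - 36.1)²/36.1
   = 1.794 + 2.364 + 0.122
   = 4.28
p-value = 0.1176

Since p-value > α = 0.05, we fail to reject H₀.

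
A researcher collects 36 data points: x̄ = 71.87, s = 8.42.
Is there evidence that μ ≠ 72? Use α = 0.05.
One-sample t-test:
H₀: μ = 72
H₁: μ ≠ 72
df = n - 1 = 35
t = (x̄ - μ₀) / (s/√n) = (71.87 - 72) / (8.42/√36) = -0.093
p-value = 0.9267

Since p-value > α = 0.05, we fail to reject H₀.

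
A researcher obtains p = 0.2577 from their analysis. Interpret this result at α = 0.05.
Since p = 0.2577 > α = 0.05, fail to reject H₀.
There is insufficient evidence to reject the null hypothesis; the result is not statistically significant at the 0.05 level.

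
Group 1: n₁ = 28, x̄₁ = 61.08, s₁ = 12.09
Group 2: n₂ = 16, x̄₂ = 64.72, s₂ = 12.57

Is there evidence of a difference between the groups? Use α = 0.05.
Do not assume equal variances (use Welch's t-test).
Welch's two-sample t-test:
H₀: μ₁ = μ₂
H₁: μ₁ ≠ μ₂
s₁²/n₁ = 12.09²/28 = 5.2203,  s₂²/n₂ = 12.57²/16 = 9.8753
SE = √(s₁²/n₁ + s₂²/n₂) = √(5.2203 + 9.8753) = 3.8853
df (Welch-Satterthwaite) = (s₁²/n₁ + s₂²/n₂)² / [(s₁²/n₁)²/(n₁-1) + (s₂²/n₂)²/(n₂-1)] ≈ 30.34
t = (x̄₁ - x̄₂) / SE = (61.08 - 64.72) / 3.8853 = -3.64 / 3.8853 = -0.937
p-value = 0.3562

Since p-value > α = 0.05, we fail to reject H₀.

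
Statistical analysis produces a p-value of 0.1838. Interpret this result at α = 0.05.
Since p = 0.1838 > α = 0.05, fail to reject H₀.
There is insufficient evidence to reject the null hypothesis; the result is not statistically significant at the 0.05 level.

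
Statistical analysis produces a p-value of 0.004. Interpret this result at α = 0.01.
Since p = 0.004 < α = 0.01, reject H₀.
There is sufficient evidence to reject the null hypothesis; the result is statistically significant at the 0.01 level.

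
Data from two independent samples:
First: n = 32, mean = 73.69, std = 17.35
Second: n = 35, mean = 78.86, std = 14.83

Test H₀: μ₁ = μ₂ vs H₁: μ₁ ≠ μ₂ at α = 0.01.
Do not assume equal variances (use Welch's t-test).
Welch's two-sample t-test:
H₀: μ₁ = μ₂
H₁: μ₁ ≠ μ₂
s₁²/n₁ = 17.35²/32 = 9.4070,  s₂²/n₂ = 14.83²/35 = 6.2837
SE = √(s₁²/n₁ + s₂²/n₂) = √(9.4070 + 6.2837) = 3.9611
df (Welch-Satterthwaite) = (s₁²/n₁ + s₂²/n₂)² / [(s₁²/n₁)²/(n₁-1) + (s₂²/n₂)²/(n₂-1)] ≈ 61.31
t = (x̄₁ - x̄₂) / SE = (73.69 - 78.86) / 3.9611 = -5.17 / 3.9611 = -1.305
p-value = 0.1967

Since p-value > α = 0.01, we fail to reject H₀.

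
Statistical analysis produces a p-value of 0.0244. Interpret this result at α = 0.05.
Since p = 0.0244 < α = 0.05, reject H₀.
There is sufficient evidence to reject the null hypothesis; the result is statistically significant at the 0.05 level.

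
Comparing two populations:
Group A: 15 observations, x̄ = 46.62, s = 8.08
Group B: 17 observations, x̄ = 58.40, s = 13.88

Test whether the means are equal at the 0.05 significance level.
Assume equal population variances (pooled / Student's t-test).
Student's two-sample t-test (equal variances):
H₀: μ₁ = μ₂
H₁: μ₁ ≠ μ₂
df = n₁ + n₂ - 2 = 30
Pooled variance s_p² = [(n₁-1)s₁² + (n₂-1)s₂²] / (n₁ + n₂ - 2) = [(14)(8.08²) + (16)(13.88²)] / 30 = 133.2160
SE = √(s_p²(1/n₁ + 1/n₂)) = √(133.2160 × (1/15 + 1/17)) = 4.0887
t = (x̄₁ - x̄₂) / SE = (46.62 - 58.40) / 4.0887 = -11.78 / 4.0887 = -2.881
p-value = 0.0073

Since p-value < α = 0.05, we reject H₀.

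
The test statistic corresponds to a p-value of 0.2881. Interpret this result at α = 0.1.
Since p = 0.2881 > α = 0.1, fail to reject H₀.
There is insufficient evidence to reject the null hypothesis; the result is not statistically significant at the 0.1 level.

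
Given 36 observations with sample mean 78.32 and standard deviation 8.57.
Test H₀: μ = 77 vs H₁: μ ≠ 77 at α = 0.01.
One-sample t-test:
H₀: μ = 77
H₁: μ ≠ 77
df = n - 1 = 35
t = (x̄ - μ₀) / (s/√n) = (78.32 - 77) / (8.57/√36) = 0.924
p-value = 0.3617

Since p-value > α = 0.01, we fail to reject H₀.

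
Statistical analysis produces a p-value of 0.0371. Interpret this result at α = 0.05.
Since p = 0.0371 < α = 0.05, reject H₀.
There is sufficient evidence to reject the null hypothesis; the result is statistically significant at the 0.05 level.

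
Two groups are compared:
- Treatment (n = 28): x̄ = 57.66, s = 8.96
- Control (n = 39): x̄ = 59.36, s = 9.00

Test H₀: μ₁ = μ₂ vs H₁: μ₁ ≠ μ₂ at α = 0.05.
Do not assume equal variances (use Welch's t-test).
Welch's two-sample t-test:
H₀: μ₁ = μ₂
H₁: μ₁ ≠ μ₂
s₁²/n₁ = 8.96²/28 = 2.8672,  s₂²/n₂ = 9.00²/39 = 2.0769
SE = √(s₁²/n₁ + s₂²/n₂) = √(2.8672 + 2.0769) = 2.2235
df (Welch-Satterthwaite) = (s₁²/n₁ + s₂²/n₂)² / [(s₁²/n₁)²/(n₁-1) + (s₂²/n₂)²/(n₂-1)] ≈ 58.48
t = (x̄₁ - x̄₂) / SE = (57.66 - 59.36) / 2.2235 = -1.70 / 2.2235 = -0.765
p-value = 0.4476

Since p-value > α = 0.05, we fail to reject H₀.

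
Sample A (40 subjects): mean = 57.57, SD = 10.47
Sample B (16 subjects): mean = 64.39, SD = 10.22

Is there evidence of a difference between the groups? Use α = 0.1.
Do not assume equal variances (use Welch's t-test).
Welch's two-sample t-test:
H₀: μ₁ = μ₂
H₁: μ₁ ≠ μ₂
s₁²/n₁ = 10.47²/40 = 2.7405,  s₂²/n₂ = 10.22²/16 = 6.5280
SE = √(s₁²/n₁ + s₂²/n₂) = √(2.7405 + 6.5280) = 3.0444
df (Welch-Satterthwaite) = (s₁²/n₁ + s₂²/n₂)² / [(s₁²/n₁)²/(n₁-1) + (s₂²/n₂)²/(n₂-1)] ≈ 28.32
t = (x̄₁ - x̄₂) / SE = (57.57 - 64.39) / 3.0444 = -6.82 / 3.0444 = -2.240
p-value = 0.0331

Since p-value < α = 0.1, we reject H₀.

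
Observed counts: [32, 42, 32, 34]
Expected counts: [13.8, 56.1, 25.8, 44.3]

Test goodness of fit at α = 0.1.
Chi-square goodness of fit test:
H₀: observed counts match expected distribution
H₁: observed counts differ from expected distribution
df = k - 1 = 3
χ² = Σ(O - E)²/E
   = (32 - 13.8)²/13.8 + (42 - 56.1)²/56.1 + (32 - 25.8)²/25.8 + (34 - 44.3)²/44.3
   = 24.003 + 3.544 + 1.490 + 2.395
   = 31.43
p-value < 0.0001

Since p-value < α = 0.1, we reject H₀.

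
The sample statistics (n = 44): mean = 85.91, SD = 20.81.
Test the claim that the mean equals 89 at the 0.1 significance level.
One-sample t-test:
H₀: μ = 89
H₁: μ ≠ 89
df = n - 1 = 43
t = (x̄ - μ₀) / (s/√n) = (85.91 - 89) / (20.81/√44) = -0.985
p-value = 0.3302

Since p-value > α = 0.1, we fail to reject H₀.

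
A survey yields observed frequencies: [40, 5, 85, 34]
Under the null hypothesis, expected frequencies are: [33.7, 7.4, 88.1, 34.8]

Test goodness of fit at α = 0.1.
Chi-square goodness of fit test:
H₀: observed counts match expected distribution
H₁: observed counts differ from expected distribution
df = k - 1 = 3
χ² = Σ(O - E)²/E
   = (40 - 33.7)²/33.7 + (5 - 7.4)²/7.4 + (85 - 88.1)²/88.1 + (34 - 34.8)²/34.8
   = 1.178 + 0.778 + 0.109 + 0.018
   = 2.08
p-value = 0.5552

Since p-value > α = 0.1, we fail to reject H₀.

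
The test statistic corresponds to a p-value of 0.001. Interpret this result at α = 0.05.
Since p = 0.001 < α = 0.05, reject H₀.
There is sufficient evidence to reject the null hypothesis; the result is statistically significant at the 0.05 level.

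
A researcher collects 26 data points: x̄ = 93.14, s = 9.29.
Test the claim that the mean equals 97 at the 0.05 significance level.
One-sample t-test:
H₀: μ = 97
H₁: μ ≠ 97
df = n - 1 = 25
t = (x̄ - μ₀) / (s/√n) = (93.14 - 97) / (9.29/√26) = -2.119
p-value = 0.0442

Since p-value < α = 0.05, we reject H₀.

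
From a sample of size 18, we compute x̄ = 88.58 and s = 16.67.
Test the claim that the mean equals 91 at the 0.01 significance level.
One-sample t-test:
H₀: μ = 91
H₁: μ ≠ 91
df = n - 1 = 17
t = (x̄ - μ₀) / (s/√n) = (88.58 - 91) / (16.67/√18) = -0.616
p-value = 0.5461

Since p-value > α = 0.01, we fail to reject H₀.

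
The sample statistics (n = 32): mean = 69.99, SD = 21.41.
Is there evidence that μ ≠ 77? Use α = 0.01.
One-sample t-test:
H₀: μ = 77
H₁: μ ≠ 77
df = n - 1 = 31
t = (x̄ - μ₀) / (s/√n) = (69.99 - 77) / (21.41/√32) = -1.852
p-value = 0.0735

Since p-value > α = 0.01, we fail to reject H₀.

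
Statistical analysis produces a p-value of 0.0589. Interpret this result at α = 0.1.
Since p = 0.0589 < α = 0.1, reject H₀.
There is sufficient evidence to reject the null hypothesis; the result is statistically significant at the 0.1 level.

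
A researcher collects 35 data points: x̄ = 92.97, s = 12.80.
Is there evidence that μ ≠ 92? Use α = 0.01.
One-sample t-test:
H₀: μ = 92
H₁: μ ≠ 92
df = n - 1 = 34
t = (x̄ - μ₀) / (s/√n) = (92.97 - 92) / (12.80/√35) = 0.448
p-value = 0.6568

Since p-value > α = 0.01, we fail to reject H₀.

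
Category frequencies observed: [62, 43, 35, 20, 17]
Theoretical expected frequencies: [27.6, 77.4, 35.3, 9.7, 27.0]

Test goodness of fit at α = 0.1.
Chi-square goodness of fit test:
H₀: observed counts match expected distribution
H₁: observed counts differ from expected distribution
df = k - 1 = 4
χ² = Σ(O - E)²/E
   = (62 - 27.6)²/27.6 + (43 - 77.4)²/77.4 + (35 - 35.3)²/35.3 + (20 - 9.7)²/9.7 + (17 - 27.0)²/27.0
   = 42.875 + 15.289 + 0.003 + 10.937 + 3.704
   = 72.81
p-value < 0.0001

Since p-value < α = 0.1, we reject H₀.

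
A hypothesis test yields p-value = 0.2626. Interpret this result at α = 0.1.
Since p = 0.2626 > α = 0.1, fail to reject H₀.
There is insufficient evidence to reject the null hypothesis; the result is not statistically significant at the 0.1 level.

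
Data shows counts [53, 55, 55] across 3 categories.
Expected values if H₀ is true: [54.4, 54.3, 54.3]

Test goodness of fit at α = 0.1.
Chi-square goodness of fit test:
H₀: observed counts match expected distribution
H₁: observed counts differ from expected distribution
df = k - 1 = 2
χ² = Σ(O - E)²/E
   = (53 - 54.4)²/54.4 + (55 - 54.3)²/54.3 + (55 - 54.3)²/54.3
   = 0.036 + 0.009 + 0.009
   = 0.05
p-value = 0.9733

Since p-value > α = 0.1, we fail to reject H₀.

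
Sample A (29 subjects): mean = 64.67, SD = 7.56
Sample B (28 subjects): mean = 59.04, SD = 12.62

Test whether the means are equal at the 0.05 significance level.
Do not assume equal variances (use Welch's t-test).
Welch's two-sample t-test:
H₀: μ₁ = μ₂
H₁: μ₁ ≠ μ₂
s₁²/n₁ = 7.56²/29 = 1.9708,  s₂²/n₂ = 12.62²/28 = 5.6880
SE = √(s₁²/n₁ + s₂²/n₂) = √(1.9708 + 5.6880) = 2.7675
df (Welch-Satterthwaite) = (s₁²/n₁ + s₂²/n₂)² / [(s₁²/n₁)²/(n₁-1) + (s₂²/n₂)²/(n₂-1)] ≈ 43.87
t = (x̄₁ - x̄₂) / SE = (64.67 - 59.04) / 2.7675 = 5.63 / 2.7675 = 2.034
p-value = 0.0480

Since p-value < α = 0.05, we reject H₀.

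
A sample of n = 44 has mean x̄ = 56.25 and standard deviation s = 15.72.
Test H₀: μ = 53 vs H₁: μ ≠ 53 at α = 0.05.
One-sample t-test:
H₀: μ = 53
H₁: μ ≠ 53
df = n - 1 = 43
t = (x̄ - μ₀) / (s/√n) = (56.25 - 53) / (15.72/√44) = 1.371
p-value = 0.1774

Since p-value > α = 0.05, we fail to reject H₀.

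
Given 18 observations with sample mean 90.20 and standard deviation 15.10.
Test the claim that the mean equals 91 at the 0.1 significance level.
One-sample t-test:
H₀: μ = 91
H₁: μ ≠ 91
df = n - 1 = 17
t = (x̄ - μ₀) / (s/√n) = (90.20 - 91) / (15.10/√18) = -0.225
p-value = 0.8248

Since p-value > α = 0.1, we fail to reject H₀.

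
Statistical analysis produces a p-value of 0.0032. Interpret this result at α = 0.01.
Since p = 0.0032 < α = 0.01, reject H₀.
There is sufficient evidence to reject the null hypothesis; the result is statistically significant at the 0.01 level.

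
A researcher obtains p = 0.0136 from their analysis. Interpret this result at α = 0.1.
Since p = 0.0136 < α = 0.1, reject H₀.
There is sufficient evidence to reject the null hypothesis; the result is statistically significant at the 0.1 level.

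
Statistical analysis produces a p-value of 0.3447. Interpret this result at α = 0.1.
Since p = 0.3447 > α = 0.1, fail to reject H₀.
There is insufficient evidence to reject the null hypothesis; the result is not statistically significant at the 0.1 level.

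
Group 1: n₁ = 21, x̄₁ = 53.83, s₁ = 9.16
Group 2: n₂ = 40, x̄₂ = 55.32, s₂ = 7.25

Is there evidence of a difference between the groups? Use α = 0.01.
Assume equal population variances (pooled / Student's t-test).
Student's two-sample t-test (equal variances):
H₀: μ₁ = μ₂
H₁: μ₁ ≠ μ₂
df = n₁ + n₂ - 2 = 59
Pooled variance s_p² = [(n₁-1)s₁² + (n₂-1)s₂²] / (n₁ + n₂ - 2) = [(20)(9.16²) + (39)(7.25²)] / 59 = 63.1873
SE = √(s_p²(1/n₁ + 1/n₂)) = √(63.1873 × (1/21 + 1/40)) = 2.1421
t = (x̄₁ - x̄₂) / SE = (53.83 - 55.32) / 2.1421 = -1.49 / 2.1421 = -0.696
p-value = 0.4894

Since p-value > α = 0.01, we fail to reject H₀.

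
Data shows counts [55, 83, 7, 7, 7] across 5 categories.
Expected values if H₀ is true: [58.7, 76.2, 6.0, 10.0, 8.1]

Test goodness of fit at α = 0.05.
Chi-square goodness of fit test:
H₀: observed counts match expected distribution
H₁: observed counts differ from expected distribution
df = k - 1 = 4
χ² = Σ(O - E)²/E
   = (55 - 58.7)²/58.7 + (83 - 76.2)²/76.2 + (7 - 6.0)²/6.0 + (7 - 10.0)²/10.0 + (7 - 8.1)²/8.1
   = 0.233 + 0.607 + 0.167 + 0.900 + 0.149
   = 2.06
p-value = 0.7254

Since p-value > α = 0.05, we fail to reject H₀.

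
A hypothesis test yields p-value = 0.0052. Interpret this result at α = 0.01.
Since p = 0.0052 < α = 0.01, reject H₀.
There is sufficient evidence to reject the null hypothesis; the result is statistically significant at the 0.01 level.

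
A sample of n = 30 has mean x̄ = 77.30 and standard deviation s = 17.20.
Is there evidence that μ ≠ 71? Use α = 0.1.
One-sample t-test:
H₀: μ = 71
H₁: μ ≠ 71
df = n - 1 = 29
t = (x̄ - μ₀) / (s/√n) = (77.30 - 71) / (17.20/√30) = 2.006
p-value = 0.0542

Since p-value < α = 0.1, we reject H₀.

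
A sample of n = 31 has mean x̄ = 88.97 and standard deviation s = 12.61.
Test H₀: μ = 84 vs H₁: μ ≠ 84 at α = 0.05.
One-sample t-test:
H₀: μ = 84
H₁: μ ≠ 84
df = n - 1 = 30
t = (x̄ - μ₀) / (s/√n) = (88.97 - 84) / (12.61/√31) = 2.194
p-value = 0.0361

Since p-value < α = 0.05, we reject H₀.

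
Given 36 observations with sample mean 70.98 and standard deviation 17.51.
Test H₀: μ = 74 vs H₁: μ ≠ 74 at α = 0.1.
One-sample t-test:
H₀: μ = 74
H₁: μ ≠ 74
df = n - 1 = 35
t = (x̄ - μ₀) / (s/√n) = (70.98 - 74) / (17.51/√36) = -1.035
p-value = 0.3078

Since p-value > α = 0.1, we fail to reject H₀.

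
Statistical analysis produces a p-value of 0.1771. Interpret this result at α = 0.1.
Since p = 0.1771 > α = 0.1, fail to reject H₀.
There is insufficient evidence to reject the null hypothesis; the result is not statistically significant at the 0.1 level.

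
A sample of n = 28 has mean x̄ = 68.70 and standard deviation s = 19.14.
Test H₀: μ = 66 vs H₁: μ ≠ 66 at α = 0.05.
One-sample t-test:
H₀: μ = 66
H₁: μ ≠ 66
df = n - 1 = 27
t = (x̄ - μ₀) / (s/√n) = (68.70 - 66) / (19.14/√28) = 0.746
p-value = 0.4618

Since p-value > α = 0.05, we fail to reject H₀.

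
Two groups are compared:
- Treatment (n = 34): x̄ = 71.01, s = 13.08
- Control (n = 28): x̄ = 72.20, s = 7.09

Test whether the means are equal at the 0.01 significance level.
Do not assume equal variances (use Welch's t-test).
Welch's two-sample t-test:
H₀: μ₁ = μ₂
H₁: μ₁ ≠ μ₂
s₁²/n₁ = 13.08²/34 = 5.0320,  s₂²/n₂ = 7.09²/28 = 1.7953
SE = √(s₁²/n₁ + s₂²/n₂) = √(5.0320 + 1.7953) = 2.6129
df (Welch-Satterthwaite) = (s₁²/n₁ + s₂²/n₂)² / [(s₁²/n₁)²/(n₁-1) + (s₂²/n₂)²/(n₂-1)] ≈ 52.57
t = (x̄₁ - x̄₂) / SE = (71.01 - 72.20) / 2.6129 = -1.19 / 2.6129 = -0.455
p-value = 0.6507

Since p-value > α = 0.01, we fail to reject H₀.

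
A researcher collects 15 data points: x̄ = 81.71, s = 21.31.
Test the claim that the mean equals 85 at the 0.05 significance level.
One-sample t-test:
H₀: μ = 85
H₁: μ ≠ 85
df = n - 1 = 14
t = (x̄ - μ₀) / (s/√n) = (81.71 - 85) / (21.31/√15) = -0.598
p-value = 0.5594

Since p-value > α = 0.05, we fail to reject H₀.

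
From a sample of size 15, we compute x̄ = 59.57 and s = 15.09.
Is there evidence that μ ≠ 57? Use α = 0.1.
One-sample t-test:
H₀: μ = 57
H₁: μ ≠ 57
df = n - 1 = 14
t = (x̄ - μ₀) / (s/√n) = (59.57 - 57) / (15.09/√15) = 0.660
p-value = 0.5202

Since p-value > α = 0.1, we fail to reject H₀.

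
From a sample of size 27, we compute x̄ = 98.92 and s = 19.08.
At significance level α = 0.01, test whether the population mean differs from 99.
One-sample t-test:
H₀: μ = 99
H₁: μ ≠ 99
df = n - 1 = 26
t = (x̄ - μ₀) / (s/√n) = (98.92 - 99) / (19.08/√27) = -0.022
p-value = 0.9828

Since p-value > α = 0.01, we fail to reject H₀.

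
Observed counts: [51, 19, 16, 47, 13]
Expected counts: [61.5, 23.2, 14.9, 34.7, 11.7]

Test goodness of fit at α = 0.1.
Chi-square goodness of fit test:
H₀: observed counts match expected distribution
H₁: observed counts differ from expected distribution
df = k - 1 = 4
χ² = Σ(O - E)²/E
   = (51 - 61.5)²/61.5 + (19 - 23.2)²/23.2 + (16 - 14.9)²/14.9 + (47 - 34.7)²/34.7 + (13 - 11.7)²/11.7
   = 1.793 + 0.760 + 0.081 + 4.360 + 0.144
   = 7.14
p-value = 0.1287

Since p-value > α = 0.1, we fail to reject H₀.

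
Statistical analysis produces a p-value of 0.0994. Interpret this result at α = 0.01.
Since p = 0.0994 > α = 0.01, fail to reject H₀.
There is insufficient evidence to reject the null hypothesis; the result is not statistically significant at the 0.01 level.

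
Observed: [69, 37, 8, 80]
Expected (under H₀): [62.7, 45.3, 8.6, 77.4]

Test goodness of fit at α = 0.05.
Chi-square goodness of fit test:
H₀: observed counts match expected distribution
H₁: observed counts differ from expected distribution
df = k - 1 = 3
χ² = Σ(O - E)²/E
   = (69 - 62.7)²/62.7 + (37 - 45.3)²/45.3 + (8 - 8.6)²/8.6 + (80 - 77.4)²/77.4
   = 0.633 + 1.521 + 0.042 + 0.087
   = 2.28
p-value = 0.5158

Since p-value > α = 0.05, we fail to reject H₀.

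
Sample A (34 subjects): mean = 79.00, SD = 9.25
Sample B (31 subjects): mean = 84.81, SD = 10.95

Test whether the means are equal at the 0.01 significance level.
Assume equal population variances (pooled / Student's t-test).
Student's two-sample t-test (equal variances):
H₀: μ₁ = μ₂
H₁: μ₁ ≠ μ₂
df = n₁ + n₂ - 2 = 63
Pooled variance s_p² = [(n₁-1)s₁² + (n₂-1)s₂²] / (n₁ + n₂ - 2) = [(33)(9.25²) + (30)(10.95²)] / 63 = 101.9149
SE = √(s_p²(1/n₁ + 1/n₂)) = √(101.9149 × (1/34 + 1/31)) = 2.5070
t = (x̄₁ - x̄₂) / SE = (79.00 - 84.81) / 2.5070 = -5.81 / 2.5070 = -2.318
p-value = 0.0237

Since p-value > α = 0.01, we fail to reject H₀.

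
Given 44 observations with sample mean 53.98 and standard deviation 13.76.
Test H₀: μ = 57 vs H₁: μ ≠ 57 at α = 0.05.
One-sample t-test:
H₀: μ = 57
H₁: μ ≠ 57
df = n - 1 = 43
t = (x̄ - μ₀) / (s/√n) = (53.98 - 57) / (13.76/√44) = -1.456
p-value = 0.1527

Since p-value > α = 0.05, we fail to reject H₀.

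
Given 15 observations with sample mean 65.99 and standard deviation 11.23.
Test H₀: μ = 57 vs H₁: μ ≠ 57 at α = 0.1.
One-sample t-test:
H₀: μ = 57
H₁: μ ≠ 57
df = n - 1 = 14
t = (x̄ - μ₀) / (s/√n) = (65.99 - 57) / (11.23/√15) = 3.100
p-value = 0.0078

Since p-value < α = 0.1, we reject H₀.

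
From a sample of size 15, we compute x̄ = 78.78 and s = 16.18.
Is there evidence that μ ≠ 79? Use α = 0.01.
One-sample t-test:
H₀: μ = 79
H₁: μ ≠ 79
df = n - 1 = 14
t = (x̄ - μ₀) / (s/√n) = (78.78 - 79) / (16.18/√15) = -0.053
p-value = 0.9587

Since p-value > α = 0.01, we fail to reject H₀.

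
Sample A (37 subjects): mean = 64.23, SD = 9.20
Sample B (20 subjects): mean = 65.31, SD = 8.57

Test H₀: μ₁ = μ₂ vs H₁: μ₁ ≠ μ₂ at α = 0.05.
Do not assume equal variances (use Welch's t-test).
Welch's two-sample t-test:
H₀: μ₁ = μ₂
H₁: μ₁ ≠ μ₂
s₁²/n₁ = 9.20²/37 = 2.2876,  s₂²/n₂ = 8.57²/20 = 3.6722
SE = √(s₁²/n₁ + s₂²/n₂) = √(2.2876 + 3.6722) = 2.4413
df (Welch-Satterthwaite) = (s₁²/n₁ + s₂²/n₂)² / [(s₁²/n₁)²/(n₁-1) + (s₂²/n₂)²/(n₂-1)] ≈ 41.54
t = (x̄₁ - x̄₂) / SE = (64.23 - 65.31) / 2.4413 = -1.08 / 2.4413 = -0.442
p-value = 0.6605

Since p-value > α = 0.05, we fail to reject H₀.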